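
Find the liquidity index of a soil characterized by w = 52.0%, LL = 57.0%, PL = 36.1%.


First compute the plasticity index:
PI = LL - PL = 57.0 - 36.1 = 20.9
Then compute the liquidity index:
LI = (w - PL) / PI
LI = (52.0 - 36.1) / 20.9
LI = 0.761


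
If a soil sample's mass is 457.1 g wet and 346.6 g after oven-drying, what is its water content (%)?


Using w = (m_wet - m_dry) / m_dry * 100
m_wet - m_dry = 457.1 - 346.6 = 110.5 g
w = 110.5 / 346.6 * 100
w = 31.88 %


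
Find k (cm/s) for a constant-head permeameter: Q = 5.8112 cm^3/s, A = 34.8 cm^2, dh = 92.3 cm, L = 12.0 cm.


Result: 0.02171 cm/s

Derivation:
Compute hydraulic gradient:
i = dh / L = 92.3 / 12.0 = 7.69167
Then apply Darcy's law:
k = Q / (A * i)
k = 5.8112 / (34.8 * 7.69167)
k = 5.8112 / 267.67
k = 0.02171 cm/s


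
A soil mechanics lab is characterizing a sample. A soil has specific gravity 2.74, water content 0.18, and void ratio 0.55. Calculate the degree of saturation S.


Result: 0.8967

Derivation:
Using S = Gs * w / e
S = 2.74 * 0.18 / 0.55
S = 0.8967


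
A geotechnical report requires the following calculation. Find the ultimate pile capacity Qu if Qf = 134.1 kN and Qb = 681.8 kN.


Using Qu = Qf + Qb
Qu = 134.1 + 681.8
Qu = 815.9 kN


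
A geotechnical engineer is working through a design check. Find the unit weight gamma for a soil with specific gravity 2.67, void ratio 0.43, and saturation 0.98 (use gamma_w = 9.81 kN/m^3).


Result: 21.207 kN/m^3

Derivation:
Using gamma = gamma_w * (Gs + S*e) / (1 + e)
Numerator: Gs + S*e = 2.67 + 0.98*0.43 = 3.0914
Denominator: 1 + e = 1 + 0.43 = 1.43
gamma = 9.81 * 3.0914 / 1.43
gamma = 21.207 kN/m^3


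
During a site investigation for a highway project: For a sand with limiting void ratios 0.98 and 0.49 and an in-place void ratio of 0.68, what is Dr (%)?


Using Dr = (e_max - e) / (e_max - e_min) * 100
e_max - e = 0.98 - 0.68 = 0.3
e_max - e_min = 0.98 - 0.49 = 0.49
Dr = 0.3 / 0.49 * 100
Dr = 61.22 %


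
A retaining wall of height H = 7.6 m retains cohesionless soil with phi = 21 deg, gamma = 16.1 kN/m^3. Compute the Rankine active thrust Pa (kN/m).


Compute active earth pressure coefficient:
Ka = tan^2(45 - phi/2) = tan^2(34.5) = 0.472355
Compute active force:
Pa = 0.5 * Ka * gamma * H^2
Pa = 0.5 * 0.472355 * 16.1 * 7.6^2
Pa = 219.63 kN/m


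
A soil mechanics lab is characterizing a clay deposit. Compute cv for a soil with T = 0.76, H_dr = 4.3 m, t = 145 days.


Result: 0.09691 m^2/day

Derivation:
Using cv = T * H_dr^2 / t
H_dr^2 = 4.3^2 = 18.49
cv = 0.76 * 18.49 / 145
cv = 0.09691 m^2/day


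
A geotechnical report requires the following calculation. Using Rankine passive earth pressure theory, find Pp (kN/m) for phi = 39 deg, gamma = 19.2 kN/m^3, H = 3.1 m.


Result: 405.51 kN/m

Derivation:
Compute passive earth pressure coefficient:
Kp = tan^2(45 + phi/2) = tan^2(64.5) = 4.395495
Compute passive force:
Pp = 0.5 * Kp * gamma * H^2
Pp = 0.5 * 4.395495 * 19.2 * 3.1^2
Pp = 405.51 kN/m


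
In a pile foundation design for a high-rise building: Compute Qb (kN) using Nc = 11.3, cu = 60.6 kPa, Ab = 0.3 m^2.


Result: 205.43 kN

Derivation:
Using Qb = Nc * cu * Ab
Qb = 11.3 * 60.6 * 0.3
Qb = 205.43 kN


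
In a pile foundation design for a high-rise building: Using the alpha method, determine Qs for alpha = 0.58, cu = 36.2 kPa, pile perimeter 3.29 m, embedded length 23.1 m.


Using Qs = alpha * cu * perimeter * L
Qs = 0.58 * 36.2 * 3.29 * 23.1
Qs = 1595.68 kN


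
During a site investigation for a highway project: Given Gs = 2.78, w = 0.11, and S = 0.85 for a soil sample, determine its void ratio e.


Using the relation e = Gs * w / S
e = 2.78 * 0.11 / 0.85
e = 0.3598


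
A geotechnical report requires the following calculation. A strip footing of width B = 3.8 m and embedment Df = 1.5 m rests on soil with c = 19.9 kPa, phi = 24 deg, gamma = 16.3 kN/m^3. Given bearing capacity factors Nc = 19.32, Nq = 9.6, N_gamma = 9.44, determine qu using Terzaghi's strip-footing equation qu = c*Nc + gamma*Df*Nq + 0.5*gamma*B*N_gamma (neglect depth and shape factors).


Compute qu = c*Nc + gamma*Df*Nq + 0.5*gamma*B*N_gamma
Term 1: 19.9 * 19.32 = 384.468
Term 2: 16.3 * 1.5 * 9.6 = 234.72
Term 3: 0.5 * 16.3 * 3.8 * 9.44 = 292.3568
qu = 384.468 + 234.72 + 292.3568
qu = 911.54 kPa


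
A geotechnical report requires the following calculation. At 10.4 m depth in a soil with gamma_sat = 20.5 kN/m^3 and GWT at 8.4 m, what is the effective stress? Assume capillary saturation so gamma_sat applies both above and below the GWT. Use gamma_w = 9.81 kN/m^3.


Total stress = gamma_sat * depth
sigma = 20.5 * 10.4 = 213.2 kPa
Pore water pressure u = gamma_w * (depth - d_wt)
u = 9.81 * (10.4 - 8.4) = 19.62 kPa
Effective stress = sigma - u
sigma' = 213.2 - 19.62 = 193.58 kPa


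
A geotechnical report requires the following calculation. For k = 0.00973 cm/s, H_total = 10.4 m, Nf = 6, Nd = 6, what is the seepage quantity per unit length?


Convert k to m/s for unit consistency with H:
k = 0.00973 cm/s = 0.00973 / 100 m/s = 9.73e-05 m/s
Using q = k * H * Nf / Nd
Nf / Nd = 6 / 6 = 1.0
q = 9.73e-05 * 10.4 * 1.0
q = 0.001012 m^3/s per m


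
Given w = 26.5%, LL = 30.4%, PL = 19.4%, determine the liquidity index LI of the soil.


Result: 0.645

Derivation:
First compute the plasticity index:
PI = LL - PL = 30.4 - 19.4 = 11.0
Then compute the liquidity index:
LI = (w - PL) / PI
LI = (26.5 - 19.4) / 11.0
LI = 0.645


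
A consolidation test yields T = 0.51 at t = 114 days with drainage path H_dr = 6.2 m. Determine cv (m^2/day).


Result: 0.17197 m^2/day

Derivation:
Using cv = T * H_dr^2 / t
H_dr^2 = 6.2^2 = 38.44
cv = 0.51 * 38.44 / 114
cv = 0.17197 m^2/day


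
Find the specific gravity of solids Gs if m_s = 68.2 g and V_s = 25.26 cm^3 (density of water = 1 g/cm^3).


Using Gs = m_s / (V_s * rho_w)
Since rho_w = 1 g/cm^3:
Gs = 68.2 / 25.26
Gs = 2.7


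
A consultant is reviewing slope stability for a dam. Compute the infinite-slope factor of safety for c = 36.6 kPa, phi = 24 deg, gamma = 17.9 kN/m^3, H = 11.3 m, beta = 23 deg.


Using Fs = c / (gamma*H*sin(beta)*cos(beta)) + tan(phi)/tan(beta)
Cohesion contribution = 36.6 / (17.9*11.3*sin(23)*cos(23))
Cohesion contribution = 0.50309
Friction contribution = tan(24)/tan(23) = 1.04889
Fs = 0.50309 + 1.04889
Fs = 1.552


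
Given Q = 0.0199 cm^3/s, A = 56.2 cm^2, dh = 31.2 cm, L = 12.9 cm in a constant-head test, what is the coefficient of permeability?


Result: 0.000146 cm/s

Derivation:
Compute hydraulic gradient:
i = dh / L = 31.2 / 12.9 = 2.4186
Then apply Darcy's law:
k = Q / (A * i)
k = 0.0199 / (56.2 * 2.4186)
k = 0.0199 / 135.926
k = 0.000146 cm/s


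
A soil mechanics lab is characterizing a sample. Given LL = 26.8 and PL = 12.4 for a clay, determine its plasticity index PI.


Using PI = LL - PL
PI = 26.8 - 12.4
PI = 14.4


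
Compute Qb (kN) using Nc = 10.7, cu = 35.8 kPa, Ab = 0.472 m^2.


Using Qb = Nc * cu * Ab
Qb = 10.7 * 35.8 * 0.472
Qb = 180.8 kN


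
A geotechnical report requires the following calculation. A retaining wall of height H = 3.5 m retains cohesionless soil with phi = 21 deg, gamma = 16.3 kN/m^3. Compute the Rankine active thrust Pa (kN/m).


Compute active earth pressure coefficient:
Ka = tan^2(45 - phi/2) = tan^2(34.5) = 0.472355
Compute active force:
Pa = 0.5 * Ka * gamma * H^2
Pa = 0.5 * 0.472355 * 16.3 * 3.5^2
Pa = 47.16 kN/m


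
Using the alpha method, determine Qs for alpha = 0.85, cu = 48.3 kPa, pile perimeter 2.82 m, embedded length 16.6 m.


Using Qs = alpha * cu * perimeter * L
Qs = 0.85 * 48.3 * 2.82 * 16.6
Qs = 1921.87 kN


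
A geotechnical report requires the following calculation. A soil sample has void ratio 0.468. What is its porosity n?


Using the relation n = e / (1 + e)
n = 0.468 / (1 + 0.468)
n = 0.468 / 1.468
n = 0.3188


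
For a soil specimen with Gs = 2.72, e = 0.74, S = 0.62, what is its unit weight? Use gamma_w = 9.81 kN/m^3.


Result: 17.922 kN/m^3

Derivation:
Using gamma = gamma_w * (Gs + S*e) / (1 + e)
Numerator: Gs + S*e = 2.72 + 0.62*0.74 = 3.1788
Denominator: 1 + e = 1 + 0.74 = 1.74
gamma = 9.81 * 3.1788 / 1.74
gamma = 17.922 kN/m^3


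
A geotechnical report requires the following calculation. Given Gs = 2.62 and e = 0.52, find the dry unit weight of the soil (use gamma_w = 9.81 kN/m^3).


Using gamma_d = Gs * gamma_w / (1 + e)
gamma_d = 2.62 * 9.81 / (1 + 0.52)
gamma_d = 2.62 * 9.81 / 1.52
gamma_d = 16.909 kN/m^3


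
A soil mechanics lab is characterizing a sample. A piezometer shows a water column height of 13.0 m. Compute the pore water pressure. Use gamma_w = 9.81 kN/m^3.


Using u = gamma_w * h_w
u = 9.81 * 13.0
u = 127.53 kPa


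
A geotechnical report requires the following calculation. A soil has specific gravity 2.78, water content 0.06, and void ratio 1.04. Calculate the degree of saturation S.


Result: 0.1604

Derivation:
Using S = Gs * w / e
S = 2.78 * 0.06 / 1.04
S = 0.1604


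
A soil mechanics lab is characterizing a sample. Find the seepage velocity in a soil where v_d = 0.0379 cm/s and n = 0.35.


Using v_s = v_d / n
v_s = 0.0379 / 0.35
v_s = 0.10829 cm/s


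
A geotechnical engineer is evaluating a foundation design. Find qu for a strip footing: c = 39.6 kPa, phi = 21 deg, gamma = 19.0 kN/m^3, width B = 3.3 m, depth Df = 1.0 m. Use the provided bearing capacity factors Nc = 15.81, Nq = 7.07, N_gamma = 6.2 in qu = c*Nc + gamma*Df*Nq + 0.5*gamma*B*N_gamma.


Result: 954.78 kPa

Derivation:
Compute qu = c*Nc + gamma*Df*Nq + 0.5*gamma*B*N_gamma
Term 1: 39.6 * 15.81 = 626.076
Term 2: 19.0 * 1.0 * 7.07 = 134.33
Term 3: 0.5 * 19.0 * 3.3 * 6.2 = 194.37
qu = 626.076 + 134.33 + 194.37
qu = 954.78 kPa


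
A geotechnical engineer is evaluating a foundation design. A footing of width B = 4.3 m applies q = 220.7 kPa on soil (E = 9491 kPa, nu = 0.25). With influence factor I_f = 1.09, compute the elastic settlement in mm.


Using Se = q * B * (1 - nu^2) * I_f / E
1 - nu^2 = 1 - 0.25^2 = 0.9375
Se = 220.7 * 4.3 * 0.9375 * 1.09 / 9491
Se = 0.102178 m
Convert to mm: Se = 0.102178 * 1000 = 102.178 mm


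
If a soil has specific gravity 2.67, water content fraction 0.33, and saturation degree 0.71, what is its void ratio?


Using the relation e = Gs * w / S
e = 2.67 * 0.33 / 0.71
e = 1.241


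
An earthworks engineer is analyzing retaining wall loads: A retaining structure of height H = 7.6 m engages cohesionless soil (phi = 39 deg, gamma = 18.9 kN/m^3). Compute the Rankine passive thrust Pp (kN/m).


Result: 2399.2 kN/m

Derivation:
Compute passive earth pressure coefficient:
Kp = tan^2(45 + phi/2) = tan^2(64.5) = 4.395495
Compute passive force:
Pp = 0.5 * Kp * gamma * H^2
Pp = 0.5 * 4.395495 * 18.9 * 7.6^2
Pp = 2399.2 kN/m


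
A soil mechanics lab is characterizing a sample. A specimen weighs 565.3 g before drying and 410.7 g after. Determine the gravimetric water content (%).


Using w = (m_wet - m_dry) / m_dry * 100
m_wet - m_dry = 565.3 - 410.7 = 154.6 g
w = 154.6 / 410.7 * 100
w = 37.64 %


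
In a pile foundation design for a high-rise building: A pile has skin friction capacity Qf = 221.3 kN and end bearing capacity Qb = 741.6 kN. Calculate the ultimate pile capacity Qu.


Result: 962.9 kN

Derivation:
Using Qu = Qf + Qb
Qu = 221.3 + 741.6
Qu = 962.9 kN


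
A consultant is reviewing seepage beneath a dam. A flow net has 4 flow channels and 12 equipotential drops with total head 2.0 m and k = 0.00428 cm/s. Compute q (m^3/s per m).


Result: 2.853e-05 m^3/s per m

Derivation:
Convert k to m/s for unit consistency with H:
k = 0.00428 cm/s = 0.00428 / 100 m/s = 4.28e-05 m/s
Using q = k * H * Nf / Nd
Nf / Nd = 4 / 12 = 0.3333
q = 4.28e-05 * 2.0 * 0.3333
q = 2.853e-05 m^3/s per m


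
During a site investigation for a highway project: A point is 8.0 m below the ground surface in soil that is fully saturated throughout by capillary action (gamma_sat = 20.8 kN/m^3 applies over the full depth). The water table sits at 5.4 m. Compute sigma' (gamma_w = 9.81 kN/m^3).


Total stress = gamma_sat * depth
sigma = 20.8 * 8.0 = 166.4 kPa
Pore water pressure u = gamma_w * (depth - d_wt)
u = 9.81 * (8.0 - 5.4) = 25.506 kPa
Effective stress = sigma - u
sigma' = 166.4 - 25.506 = 140.89 kPa


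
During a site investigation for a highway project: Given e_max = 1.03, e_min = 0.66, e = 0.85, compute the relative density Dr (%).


Using Dr = (e_max - e) / (e_max - e_min) * 100
e_max - e = 1.03 - 0.85 = 0.18
e_max - e_min = 1.03 - 0.66 = 0.37
Dr = 0.18 / 0.37 * 100
Dr = 48.65 %


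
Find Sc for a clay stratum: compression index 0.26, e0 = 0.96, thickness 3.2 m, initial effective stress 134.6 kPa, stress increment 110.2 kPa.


Using Sc = Cc * H / (1 + e0) * log10((sigma0 + delta_sigma) / sigma0)
Stress ratio = (134.6 + 110.2) / 134.6 = 1.81872
log10(1.81872) = 0.259766
Cc * H / (1 + e0) = 0.26 * 3.2 / (1 + 0.96) = 0.42449
Sc = 0.42449 * 0.259766
Sc = 0.1103 m


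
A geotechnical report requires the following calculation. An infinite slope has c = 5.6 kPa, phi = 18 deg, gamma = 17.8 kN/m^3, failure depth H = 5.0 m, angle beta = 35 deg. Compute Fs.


Using Fs = c / (gamma*H*sin(beta)*cos(beta)) + tan(phi)/tan(beta)
Cohesion contribution = 5.6 / (17.8*5.0*sin(35)*cos(35))
Cohesion contribution = 0.133919
Friction contribution = tan(18)/tan(35) = 0.464033
Fs = 0.133919 + 0.464033
Fs = 0.598


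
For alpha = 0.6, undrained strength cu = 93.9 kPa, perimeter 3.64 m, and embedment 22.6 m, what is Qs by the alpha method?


Using Qs = alpha * cu * perimeter * L
Qs = 0.6 * 93.9 * 3.64 * 22.6
Qs = 4634.75 kN


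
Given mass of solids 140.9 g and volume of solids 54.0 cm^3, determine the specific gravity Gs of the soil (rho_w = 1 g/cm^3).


Result: 2.609

Derivation:
Using Gs = m_s / (V_s * rho_w)
Since rho_w = 1 g/cm^3:
Gs = 140.9 / 54.0
Gs = 2.609


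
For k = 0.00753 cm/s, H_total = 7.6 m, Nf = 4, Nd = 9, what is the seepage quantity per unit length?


Result: 0.0002543 m^3/s per m

Derivation:
Convert k to m/s for unit consistency with H:
k = 0.00753 cm/s = 0.00753 / 100 m/s = 7.53e-05 m/s
Using q = k * H * Nf / Nd
Nf / Nd = 4 / 9 = 0.4444
q = 7.53e-05 * 7.6 * 0.4444
q = 0.0002543 m^3/s per m


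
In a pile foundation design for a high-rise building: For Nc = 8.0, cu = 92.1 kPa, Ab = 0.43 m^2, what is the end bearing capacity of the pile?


Using Qb = Nc * cu * Ab
Qb = 8.0 * 92.1 * 0.43
Qb = 316.82 kN


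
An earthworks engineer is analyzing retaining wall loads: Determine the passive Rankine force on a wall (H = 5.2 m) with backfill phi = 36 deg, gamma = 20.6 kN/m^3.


Result: 1072.78 kN/m

Derivation:
Compute passive earth pressure coefficient:
Kp = tan^2(45 + phi/2) = tan^2(63.0) = 3.85184
Compute passive force:
Pp = 0.5 * Kp * gamma * H^2
Pp = 0.5 * 3.85184 * 20.6 * 5.2^2
Pp = 1072.78 kN/m


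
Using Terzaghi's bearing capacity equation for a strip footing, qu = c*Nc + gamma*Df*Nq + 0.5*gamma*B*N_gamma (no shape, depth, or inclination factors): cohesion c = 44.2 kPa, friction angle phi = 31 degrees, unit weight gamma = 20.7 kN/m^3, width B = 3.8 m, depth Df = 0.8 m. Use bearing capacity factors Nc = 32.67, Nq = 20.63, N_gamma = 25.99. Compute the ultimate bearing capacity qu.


Compute qu = c*Nc + gamma*Df*Nq + 0.5*gamma*B*N_gamma
Term 1: 44.2 * 32.67 = 1444.014
Term 2: 20.7 * 0.8 * 20.63 = 341.6328
Term 3: 0.5 * 20.7 * 3.8 * 25.99 = 1022.1867
qu = 1444.014 + 341.6328 + 1022.1867
qu = 2807.83 kPa


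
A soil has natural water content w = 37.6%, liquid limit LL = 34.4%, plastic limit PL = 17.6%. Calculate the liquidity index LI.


First compute the plasticity index:
PI = LL - PL = 34.4 - 17.6 = 16.8
Then compute the liquidity index:
LI = (w - PL) / PI
LI = (37.6 - 17.6) / 16.8
LI = 1.19


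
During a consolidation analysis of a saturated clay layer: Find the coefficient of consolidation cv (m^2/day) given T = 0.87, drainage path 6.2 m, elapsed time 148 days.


Using cv = T * H_dr^2 / t
H_dr^2 = 6.2^2 = 38.44
cv = 0.87 * 38.44 / 148
cv = 0.22596 m^2/day


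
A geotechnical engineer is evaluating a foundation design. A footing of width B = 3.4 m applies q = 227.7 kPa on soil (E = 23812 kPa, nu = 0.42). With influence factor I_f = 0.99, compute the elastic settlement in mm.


Using Se = q * B * (1 - nu^2) * I_f / E
1 - nu^2 = 1 - 0.42^2 = 0.8236
Se = 227.7 * 3.4 * 0.8236 * 0.99 / 23812
Se = 0.026509 m
Convert to mm: Se = 0.026509 * 1000 = 26.509 mm


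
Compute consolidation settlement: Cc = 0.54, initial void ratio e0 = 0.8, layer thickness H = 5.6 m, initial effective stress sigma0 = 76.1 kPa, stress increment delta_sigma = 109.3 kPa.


Using Sc = Cc * H / (1 + e0) * log10((sigma0 + delta_sigma) / sigma0)
Stress ratio = (76.1 + 109.3) / 76.1 = 2.43627
log10(2.43627) = 0.386725
Cc * H / (1 + e0) = 0.54 * 5.6 / (1 + 0.8) = 1.68
Sc = 1.68 * 0.386725
Sc = 0.6497 m


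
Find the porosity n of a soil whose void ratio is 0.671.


Using the relation n = e / (1 + e)
n = 0.671 / (1 + 0.671)
n = 0.671 / 1.671
n = 0.4016


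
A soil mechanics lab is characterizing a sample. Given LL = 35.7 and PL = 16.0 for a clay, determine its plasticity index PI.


Using PI = LL - PL
PI = 35.7 - 16.0
PI = 19.7


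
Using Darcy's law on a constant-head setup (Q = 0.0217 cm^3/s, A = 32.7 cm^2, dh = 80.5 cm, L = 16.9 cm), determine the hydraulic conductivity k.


Compute hydraulic gradient:
i = dh / L = 80.5 / 16.9 = 4.76331
Then apply Darcy's law:
k = Q / (A * i)
k = 0.0217 / (32.7 * 4.76331)
k = 0.0217 / 155.76
k = 0.000139 cm/s


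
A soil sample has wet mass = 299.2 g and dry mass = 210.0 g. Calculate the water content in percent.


Using w = (m_wet - m_dry) / m_dry * 100
m_wet - m_dry = 299.2 - 210.0 = 89.2 g
w = 89.2 / 210.0 * 100
w = 42.48 %


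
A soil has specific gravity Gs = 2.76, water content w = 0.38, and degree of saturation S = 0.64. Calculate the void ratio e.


Result: 1.6387

Derivation:
Using the relation e = Gs * w / S
e = 2.76 * 0.38 / 0.64
e = 1.6387


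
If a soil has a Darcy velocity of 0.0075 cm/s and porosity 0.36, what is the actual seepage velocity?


Result: 0.02083 cm/s

Derivation:
Using v_s = v_d / n
v_s = 0.0075 / 0.36
v_s = 0.02083 cm/s


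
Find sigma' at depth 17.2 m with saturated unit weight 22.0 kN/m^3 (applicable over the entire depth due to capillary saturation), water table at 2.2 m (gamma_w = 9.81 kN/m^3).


Total stress = gamma_sat * depth
sigma = 22.0 * 17.2 = 378.4 kPa
Pore water pressure u = gamma_w * (depth - d_wt)
u = 9.81 * (17.2 - 2.2) = 147.15 kPa
Effective stress = sigma - u
sigma' = 378.4 - 147.15 = 231.25 kPa


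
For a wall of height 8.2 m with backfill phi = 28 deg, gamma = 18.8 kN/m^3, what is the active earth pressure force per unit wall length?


Compute active earth pressure coefficient:
Ka = tan^2(45 - phi/2) = tan^2(31.0) = 0.361033
Compute active force:
Pa = 0.5 * Ka * gamma * H^2
Pa = 0.5 * 0.361033 * 18.8 * 8.2^2
Pa = 228.19 kN/m


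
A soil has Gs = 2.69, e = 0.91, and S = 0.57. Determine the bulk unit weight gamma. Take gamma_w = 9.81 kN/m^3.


Using gamma = gamma_w * (Gs + S*e) / (1 + e)
Numerator: Gs + S*e = 2.69 + 0.57*0.91 = 3.2087
Denominator: 1 + e = 1 + 0.91 = 1.91
gamma = 9.81 * 3.2087 / 1.91
gamma = 16.48 kN/m^3


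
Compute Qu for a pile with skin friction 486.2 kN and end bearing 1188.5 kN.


Result: 1674.7 kN

Derivation:
Using Qu = Qf + Qb
Qu = 486.2 + 1188.5
Qu = 1674.7 kN


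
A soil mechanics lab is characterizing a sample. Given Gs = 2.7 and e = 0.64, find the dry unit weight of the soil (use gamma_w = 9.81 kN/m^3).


Using gamma_d = Gs * gamma_w / (1 + e)
gamma_d = 2.7 * 9.81 / (1 + 0.64)
gamma_d = 2.7 * 9.81 / 1.64
gamma_d = 16.151 kN/m^3


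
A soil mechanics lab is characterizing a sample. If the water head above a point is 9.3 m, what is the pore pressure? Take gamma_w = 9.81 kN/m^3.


Using u = gamma_w * h_w
u = 9.81 * 9.3
u = 91.23 kPa


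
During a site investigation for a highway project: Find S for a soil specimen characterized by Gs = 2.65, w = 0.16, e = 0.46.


Result: 0.9217

Derivation:
Using S = Gs * w / e
S = 2.65 * 0.16 / 0.46
S = 0.9217


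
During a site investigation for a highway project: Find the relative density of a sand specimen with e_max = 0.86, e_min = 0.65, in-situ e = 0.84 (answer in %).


Result: 9.52 %

Derivation:
Using Dr = (e_max - e) / (e_max - e_min) * 100
e_max - e = 0.86 - 0.84 = 0.02
e_max - e_min = 0.86 - 0.65 = 0.21
Dr = 0.02 / 0.21 * 100
Dr = 9.52 %


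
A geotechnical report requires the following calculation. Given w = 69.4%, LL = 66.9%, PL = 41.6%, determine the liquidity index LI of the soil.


First compute the plasticity index:
PI = LL - PL = 66.9 - 41.6 = 25.3
Then compute the liquidity index:
LI = (w - PL) / PI
LI = (69.4 - 41.6) / 25.3
LI = 1.099


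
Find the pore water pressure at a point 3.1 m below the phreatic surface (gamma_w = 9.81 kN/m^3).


Result: 30.41 kPa

Derivation:
Using u = gamma_w * h_w
u = 9.81 * 3.1
u = 30.41 kPa


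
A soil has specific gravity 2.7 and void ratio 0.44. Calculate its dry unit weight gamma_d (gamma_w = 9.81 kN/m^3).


Result: 18.394 kN/m^3

Derivation:
Using gamma_d = Gs * gamma_w / (1 + e)
gamma_d = 2.7 * 9.81 / (1 + 0.44)
gamma_d = 2.7 * 9.81 / 1.44
gamma_d = 18.394 kN/m^3


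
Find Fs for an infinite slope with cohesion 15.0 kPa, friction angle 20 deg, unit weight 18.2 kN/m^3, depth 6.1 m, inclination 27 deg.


Result: 1.048

Derivation:
Using Fs = c / (gamma*H*sin(beta)*cos(beta)) + tan(phi)/tan(beta)
Cohesion contribution = 15.0 / (18.2*6.1*sin(27)*cos(27))
Cohesion contribution = 0.334012
Friction contribution = tan(20)/tan(27) = 0.714332
Fs = 0.334012 + 0.714332
Fs = 1.048


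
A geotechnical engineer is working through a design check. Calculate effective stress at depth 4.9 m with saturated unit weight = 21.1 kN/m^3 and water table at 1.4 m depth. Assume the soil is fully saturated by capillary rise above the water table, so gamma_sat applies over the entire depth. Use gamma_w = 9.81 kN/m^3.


Total stress = gamma_sat * depth
sigma = 21.1 * 4.9 = 103.39 kPa
Pore water pressure u = gamma_w * (depth - d_wt)
u = 9.81 * (4.9 - 1.4) = 34.335 kPa
Effective stress = sigma - u
sigma' = 103.39 - 34.335 = 69.06 kPa


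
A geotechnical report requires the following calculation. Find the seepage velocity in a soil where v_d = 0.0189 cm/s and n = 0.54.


Result: 0.035 cm/s

Derivation:
Using v_s = v_d / n
v_s = 0.0189 / 0.54
v_s = 0.035 cm/s


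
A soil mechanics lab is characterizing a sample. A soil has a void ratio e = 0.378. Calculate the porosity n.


Using the relation n = e / (1 + e)
n = 0.378 / (1 + 0.378)
n = 0.378 / 1.378
n = 0.2743


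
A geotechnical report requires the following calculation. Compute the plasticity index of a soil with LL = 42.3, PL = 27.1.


Result: 15.2

Derivation:
Using PI = LL - PL
PI = 42.3 - 27.1
PI = 15.2


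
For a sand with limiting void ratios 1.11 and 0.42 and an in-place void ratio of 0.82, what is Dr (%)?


Using Dr = (e_max - e) / (e_max - e_min) * 100
e_max - e = 1.11 - 0.82 = 0.29
e_max - e_min = 1.11 - 0.42 = 0.69
Dr = 0.29 / 0.69 * 100
Dr = 42.03 %


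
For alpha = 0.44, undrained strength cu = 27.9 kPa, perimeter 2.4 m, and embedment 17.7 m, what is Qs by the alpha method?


Using Qs = alpha * cu * perimeter * L
Qs = 0.44 * 27.9 * 2.4 * 17.7
Qs = 521.48 kN


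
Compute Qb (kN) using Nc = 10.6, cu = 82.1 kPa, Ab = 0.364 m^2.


Result: 316.77 kN

Derivation:
Using Qb = Nc * cu * Ab
Qb = 10.6 * 82.1 * 0.364
Qb = 316.77 kN


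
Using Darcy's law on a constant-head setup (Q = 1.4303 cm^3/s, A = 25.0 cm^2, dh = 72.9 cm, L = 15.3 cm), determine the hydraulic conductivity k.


Compute hydraulic gradient:
i = dh / L = 72.9 / 15.3 = 4.76471
Then apply Darcy's law:
k = Q / (A * i)
k = 1.4303 / (25.0 * 4.76471)
k = 1.4303 / 119.118
k = 0.012007 cm/s


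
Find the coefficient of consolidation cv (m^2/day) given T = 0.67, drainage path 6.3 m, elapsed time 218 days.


Using cv = T * H_dr^2 / t
H_dr^2 = 6.3^2 = 39.69
cv = 0.67 * 39.69 / 218
cv = 0.12198 m^2/day


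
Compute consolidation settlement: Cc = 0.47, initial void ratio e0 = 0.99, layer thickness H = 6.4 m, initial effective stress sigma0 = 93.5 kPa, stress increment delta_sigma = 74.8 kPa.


Using Sc = Cc * H / (1 + e0) * log10((sigma0 + delta_sigma) / sigma0)
Stress ratio = (93.5 + 74.8) / 93.5 = 1.8
log10(1.8) = 0.255273
Cc * H / (1 + e0) = 0.47 * 6.4 / (1 + 0.99) = 1.51156
Sc = 1.51156 * 0.255273
Sc = 0.3859 m


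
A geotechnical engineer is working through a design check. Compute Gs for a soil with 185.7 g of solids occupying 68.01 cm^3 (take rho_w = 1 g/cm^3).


Result: 2.73

Derivation:
Using Gs = m_s / (V_s * rho_w)
Since rho_w = 1 g/cm^3:
Gs = 185.7 / 68.01
Gs = 2.73


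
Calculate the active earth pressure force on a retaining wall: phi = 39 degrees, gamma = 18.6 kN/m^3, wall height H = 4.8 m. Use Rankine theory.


Result: 48.75 kN/m

Derivation:
Compute active earth pressure coefficient:
Ka = tan^2(45 - phi/2) = tan^2(25.5) = 0.227506
Compute active force:
Pa = 0.5 * Ka * gamma * H^2
Pa = 0.5 * 0.227506 * 18.6 * 4.8^2
Pa = 48.75 kN/m


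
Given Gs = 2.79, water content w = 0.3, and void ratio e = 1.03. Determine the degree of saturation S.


Using S = Gs * w / e
S = 2.79 * 0.3 / 1.03
S = 0.8126


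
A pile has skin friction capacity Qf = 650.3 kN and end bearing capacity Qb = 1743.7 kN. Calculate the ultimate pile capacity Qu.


Using Qu = Qf + Qb
Qu = 650.3 + 1743.7
Qu = 2394.0 kN


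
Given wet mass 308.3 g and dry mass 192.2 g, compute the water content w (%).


Result: 60.41 %

Derivation:
Using w = (m_wet - m_dry) / m_dry * 100
m_wet - m_dry = 308.3 - 192.2 = 116.1 g
w = 116.1 / 192.2 * 100
w = 60.41 %


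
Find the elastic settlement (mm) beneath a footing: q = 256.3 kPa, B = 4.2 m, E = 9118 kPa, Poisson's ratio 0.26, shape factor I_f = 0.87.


Result: 95.768 mm

Derivation:
Using Se = q * B * (1 - nu^2) * I_f / E
1 - nu^2 = 1 - 0.26^2 = 0.9324
Se = 256.3 * 4.2 * 0.9324 * 0.87 / 9118
Se = 0.095768 m
Convert to mm: Se = 0.095768 * 1000 = 95.768 mm


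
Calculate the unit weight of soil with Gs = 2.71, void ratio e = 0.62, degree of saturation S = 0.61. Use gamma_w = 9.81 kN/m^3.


Using gamma = gamma_w * (Gs + S*e) / (1 + e)
Numerator: Gs + S*e = 2.71 + 0.61*0.62 = 3.0882
Denominator: 1 + e = 1 + 0.62 = 1.62
gamma = 9.81 * 3.0882 / 1.62
gamma = 18.701 kN/m^3


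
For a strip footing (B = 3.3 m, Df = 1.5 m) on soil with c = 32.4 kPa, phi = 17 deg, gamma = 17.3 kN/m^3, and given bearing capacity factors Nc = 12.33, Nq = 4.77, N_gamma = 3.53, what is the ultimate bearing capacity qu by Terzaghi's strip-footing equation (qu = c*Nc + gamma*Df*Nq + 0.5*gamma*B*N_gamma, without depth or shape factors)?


Compute qu = c*Nc + gamma*Df*Nq + 0.5*gamma*B*N_gamma
Term 1: 32.4 * 12.33 = 399.492
Term 2: 17.3 * 1.5 * 4.77 = 123.7815
Term 3: 0.5 * 17.3 * 3.3 * 3.53 = 100.76385
qu = 399.492 + 123.7815 + 100.76385
qu = 624.04 kPa


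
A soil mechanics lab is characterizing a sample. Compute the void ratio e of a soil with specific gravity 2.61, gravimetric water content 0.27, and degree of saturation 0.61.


Result: 1.1552

Derivation:
Using the relation e = Gs * w / S
e = 2.61 * 0.27 / 0.61
e = 1.1552


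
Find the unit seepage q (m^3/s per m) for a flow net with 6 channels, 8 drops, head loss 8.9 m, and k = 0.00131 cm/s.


Result: 8.744e-05 m^3/s per m

Derivation:
Convert k to m/s for unit consistency with H:
k = 0.00131 cm/s = 0.00131 / 100 m/s = 1.31e-05 m/s
Using q = k * H * Nf / Nd
Nf / Nd = 6 / 8 = 0.75
q = 1.31e-05 * 8.9 * 0.75
q = 8.744e-05 m^3/s per m


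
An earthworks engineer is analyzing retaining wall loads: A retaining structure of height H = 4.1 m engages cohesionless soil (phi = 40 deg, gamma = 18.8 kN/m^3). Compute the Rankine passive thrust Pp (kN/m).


Result: 726.69 kN/m

Derivation:
Compute passive earth pressure coefficient:
Kp = tan^2(45 + phi/2) = tan^2(65.0) = 4.59891
Compute passive force:
Pp = 0.5 * Kp * gamma * H^2
Pp = 0.5 * 4.59891 * 18.8 * 4.1^2
Pp = 726.69 kN/m


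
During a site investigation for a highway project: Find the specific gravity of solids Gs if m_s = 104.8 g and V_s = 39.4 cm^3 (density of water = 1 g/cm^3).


Result: 2.66

Derivation:
Using Gs = m_s / (V_s * rho_w)
Since rho_w = 1 g/cm^3:
Gs = 104.8 / 39.4
Gs = 2.66


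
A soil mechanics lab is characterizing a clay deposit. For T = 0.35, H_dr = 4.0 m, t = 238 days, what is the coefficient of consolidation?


Result: 0.02353 m^2/day

Derivation:
Using cv = T * H_dr^2 / t
H_dr^2 = 4.0^2 = 16.0
cv = 0.35 * 16.0 / 238
cv = 0.02353 m^2/day


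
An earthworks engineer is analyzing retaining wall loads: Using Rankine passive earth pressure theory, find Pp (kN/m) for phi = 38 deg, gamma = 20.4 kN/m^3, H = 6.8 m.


Compute passive earth pressure coefficient:
Kp = tan^2(45 + phi/2) = tan^2(64.0) = 4.203746
Compute passive force:
Pp = 0.5 * Kp * gamma * H^2
Pp = 0.5 * 4.203746 * 20.4 * 6.8^2
Pp = 1982.69 kN/m


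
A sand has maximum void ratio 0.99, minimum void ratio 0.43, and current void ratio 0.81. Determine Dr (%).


Using Dr = (e_max - e) / (e_max - e_min) * 100
e_max - e = 0.99 - 0.81 = 0.18
e_max - e_min = 0.99 - 0.43 = 0.56
Dr = 0.18 / 0.56 * 100
Dr = 32.14 %


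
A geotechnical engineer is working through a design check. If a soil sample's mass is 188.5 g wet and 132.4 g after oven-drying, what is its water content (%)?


Result: 42.37 %

Derivation:
Using w = (m_wet - m_dry) / m_dry * 100
m_wet - m_dry = 188.5 - 132.4 = 56.1 g
w = 56.1 / 132.4 * 100
w = 42.37 %


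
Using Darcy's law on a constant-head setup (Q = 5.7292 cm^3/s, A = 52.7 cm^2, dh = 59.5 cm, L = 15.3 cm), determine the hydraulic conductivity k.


Compute hydraulic gradient:
i = dh / L = 59.5 / 15.3 = 3.88889
Then apply Darcy's law:
k = Q / (A * i)
k = 5.7292 / (52.7 * 3.88889)
k = 5.7292 / 204.944
k = 0.027955 cm/s


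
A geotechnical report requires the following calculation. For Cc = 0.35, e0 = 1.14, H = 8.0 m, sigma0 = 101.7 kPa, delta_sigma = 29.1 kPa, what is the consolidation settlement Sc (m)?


Result: 0.143 m

Derivation:
Using Sc = Cc * H / (1 + e0) * log10((sigma0 + delta_sigma) / sigma0)
Stress ratio = (101.7 + 29.1) / 101.7 = 1.28614
log10(1.28614) = 0.109287
Cc * H / (1 + e0) = 0.35 * 8.0 / (1 + 1.14) = 1.30841
Sc = 1.30841 * 0.109287
Sc = 0.143 m


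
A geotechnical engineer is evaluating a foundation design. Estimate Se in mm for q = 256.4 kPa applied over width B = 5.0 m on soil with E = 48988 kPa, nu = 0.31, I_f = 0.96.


Using Se = q * B * (1 - nu^2) * I_f / E
1 - nu^2 = 1 - 0.31^2 = 0.9039
Se = 256.4 * 5.0 * 0.9039 * 0.96 / 48988
Se = 0.022709 m
Convert to mm: Se = 0.022709 * 1000 = 22.709 mm


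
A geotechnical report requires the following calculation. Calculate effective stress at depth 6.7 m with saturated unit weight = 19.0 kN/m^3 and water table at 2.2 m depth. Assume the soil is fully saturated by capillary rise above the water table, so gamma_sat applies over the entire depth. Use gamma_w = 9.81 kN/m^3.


Total stress = gamma_sat * depth
sigma = 19.0 * 6.7 = 127.3 kPa
Pore water pressure u = gamma_w * (depth - d_wt)
u = 9.81 * (6.7 - 2.2) = 44.145 kPa
Effective stress = sigma - u
sigma' = 127.3 - 44.145 = 83.16 kPa


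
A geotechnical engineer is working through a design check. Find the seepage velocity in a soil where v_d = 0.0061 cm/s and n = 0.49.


Result: 0.01245 cm/s

Derivation:
Using v_s = v_d / n
v_s = 0.0061 / 0.49
v_s = 0.01245 cm/s


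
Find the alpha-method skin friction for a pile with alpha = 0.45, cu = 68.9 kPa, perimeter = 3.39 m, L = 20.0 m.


Using Qs = alpha * cu * perimeter * L
Qs = 0.45 * 68.9 * 3.39 * 20.0
Qs = 2102.14 kN


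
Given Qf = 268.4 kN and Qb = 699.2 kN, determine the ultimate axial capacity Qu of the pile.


Using Qu = Qf + Qb
Qu = 268.4 + 699.2
Qu = 967.6 kN


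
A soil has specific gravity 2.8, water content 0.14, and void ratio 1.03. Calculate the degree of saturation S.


Result: 0.3806

Derivation:
Using S = Gs * w / e
S = 2.8 * 0.14 / 1.03
S = 0.3806


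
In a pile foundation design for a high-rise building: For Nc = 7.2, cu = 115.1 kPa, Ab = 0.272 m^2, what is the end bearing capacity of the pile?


Using Qb = Nc * cu * Ab
Qb = 7.2 * 115.1 * 0.272
Qb = 225.41 kN


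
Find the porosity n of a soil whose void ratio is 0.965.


Result: 0.4911

Derivation:
Using the relation n = e / (1 + e)
n = 0.965 / (1 + 0.965)
n = 0.965 / 1.965
n = 0.4911


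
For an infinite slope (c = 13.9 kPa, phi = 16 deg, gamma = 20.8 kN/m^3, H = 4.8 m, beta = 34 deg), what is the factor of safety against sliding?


Result: 0.725

Derivation:
Using Fs = c / (gamma*H*sin(beta)*cos(beta)) + tan(phi)/tan(beta)
Cohesion contribution = 13.9 / (20.8*4.8*sin(34)*cos(34))
Cohesion contribution = 0.300313
Friction contribution = tan(16)/tan(34) = 0.425118
Fs = 0.300313 + 0.425118
Fs = 0.725


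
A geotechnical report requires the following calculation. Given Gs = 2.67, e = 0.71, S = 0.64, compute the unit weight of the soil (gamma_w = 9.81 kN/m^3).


Using gamma = gamma_w * (Gs + S*e) / (1 + e)
Numerator: Gs + S*e = 2.67 + 0.64*0.71 = 3.1244
Denominator: 1 + e = 1 + 0.71 = 1.71
gamma = 9.81 * 3.1244 / 1.71
gamma = 17.924 kN/m^3


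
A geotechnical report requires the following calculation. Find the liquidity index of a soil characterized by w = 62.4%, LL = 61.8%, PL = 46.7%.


First compute the plasticity index:
PI = LL - PL = 61.8 - 46.7 = 15.1
Then compute the liquidity index:
LI = (w - PL) / PI
LI = (62.4 - 46.7) / 15.1
LI = 1.04


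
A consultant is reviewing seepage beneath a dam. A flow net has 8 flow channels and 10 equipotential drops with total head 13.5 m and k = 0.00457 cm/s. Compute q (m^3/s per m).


Convert k to m/s for unit consistency with H:
k = 0.00457 cm/s = 0.00457 / 100 m/s = 4.57e-05 m/s
Using q = k * H * Nf / Nd
Nf / Nd = 8 / 10 = 0.8
q = 4.57e-05 * 13.5 * 0.8
q = 0.0004936 m^3/s per m


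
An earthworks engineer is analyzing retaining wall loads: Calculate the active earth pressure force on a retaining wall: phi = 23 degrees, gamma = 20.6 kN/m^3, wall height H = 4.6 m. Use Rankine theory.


Result: 95.48 kN/m

Derivation:
Compute active earth pressure coefficient:
Ka = tan^2(45 - phi/2) = tan^2(33.5) = 0.438092
Compute active force:
Pa = 0.5 * Ka * gamma * H^2
Pa = 0.5 * 0.438092 * 20.6 * 4.6^2
Pa = 95.48 kN/m


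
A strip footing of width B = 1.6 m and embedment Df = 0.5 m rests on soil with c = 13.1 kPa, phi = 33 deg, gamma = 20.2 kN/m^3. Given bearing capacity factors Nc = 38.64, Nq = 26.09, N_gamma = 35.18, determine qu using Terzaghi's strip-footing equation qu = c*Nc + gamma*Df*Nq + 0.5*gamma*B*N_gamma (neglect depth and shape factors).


Result: 1338.2 kPa

Derivation:
Compute qu = c*Nc + gamma*Df*Nq + 0.5*gamma*B*N_gamma
Term 1: 13.1 * 38.64 = 506.184
Term 2: 20.2 * 0.5 * 26.09 = 263.509
Term 3: 0.5 * 20.2 * 1.6 * 35.18 = 568.5088
qu = 506.184 + 263.509 + 568.5088
qu = 1338.2 kPa


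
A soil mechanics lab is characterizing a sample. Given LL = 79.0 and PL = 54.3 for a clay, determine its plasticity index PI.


Result: 24.7

Derivation:
Using PI = LL - PL
PI = 79.0 - 54.3
PI = 24.7


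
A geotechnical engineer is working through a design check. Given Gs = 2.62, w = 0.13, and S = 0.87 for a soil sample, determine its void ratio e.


Result: 0.3915

Derivation:
Using the relation e = Gs * w / S
e = 2.62 * 0.13 / 0.87
e = 0.3915


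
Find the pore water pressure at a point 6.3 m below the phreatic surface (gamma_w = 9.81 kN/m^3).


Using u = gamma_w * h_w
u = 9.81 * 6.3
u = 61.8 kPa


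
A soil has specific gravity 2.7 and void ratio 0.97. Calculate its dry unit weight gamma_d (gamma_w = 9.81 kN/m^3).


Using gamma_d = Gs * gamma_w / (1 + e)
gamma_d = 2.7 * 9.81 / (1 + 0.97)
gamma_d = 2.7 * 9.81 / 1.97
gamma_d = 13.445 kN/m^3


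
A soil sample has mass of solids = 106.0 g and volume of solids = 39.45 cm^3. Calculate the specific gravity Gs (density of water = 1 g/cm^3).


Result: 2.687

Derivation:
Using Gs = m_s / (V_s * rho_w)
Since rho_w = 1 g/cm^3:
Gs = 106.0 / 39.45
Gs = 2.687


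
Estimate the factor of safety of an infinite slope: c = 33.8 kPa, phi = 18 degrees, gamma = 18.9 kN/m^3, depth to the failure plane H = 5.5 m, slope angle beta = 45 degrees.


Using Fs = c / (gamma*H*sin(beta)*cos(beta)) + tan(phi)/tan(beta)
Cohesion contribution = 33.8 / (18.9*5.5*sin(45)*cos(45))
Cohesion contribution = 0.650313
Friction contribution = tan(18)/tan(45) = 0.32492
Fs = 0.650313 + 0.32492
Fs = 0.975


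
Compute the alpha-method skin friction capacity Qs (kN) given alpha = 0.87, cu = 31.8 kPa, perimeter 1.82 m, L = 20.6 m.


Using Qs = alpha * cu * perimeter * L
Qs = 0.87 * 31.8 * 1.82 * 20.6
Qs = 1037.25 kN


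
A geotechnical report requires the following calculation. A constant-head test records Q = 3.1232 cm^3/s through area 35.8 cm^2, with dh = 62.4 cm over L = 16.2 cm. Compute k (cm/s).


Result: 0.022649 cm/s

Derivation:
Compute hydraulic gradient:
i = dh / L = 62.4 / 16.2 = 3.85185
Then apply Darcy's law:
k = Q / (A * i)
k = 3.1232 / (35.8 * 3.85185)
k = 3.1232 / 137.896
k = 0.022649 cm/s


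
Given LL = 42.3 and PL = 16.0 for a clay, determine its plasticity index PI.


Using PI = LL - PL
PI = 42.3 - 16.0
PI = 26.3


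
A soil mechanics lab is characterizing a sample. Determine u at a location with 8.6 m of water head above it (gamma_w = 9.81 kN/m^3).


Result: 84.37 kPa

Derivation:
Using u = gamma_w * h_w
u = 9.81 * 8.6
u = 84.37 kPa


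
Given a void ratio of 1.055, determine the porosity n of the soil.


Result: 0.5134

Derivation:
Using the relation n = e / (1 + e)
n = 1.055 / (1 + 1.055)
n = 1.055 / 2.055
n = 0.5134


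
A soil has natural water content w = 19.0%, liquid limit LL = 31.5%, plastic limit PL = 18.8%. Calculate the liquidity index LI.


First compute the plasticity index:
PI = LL - PL = 31.5 - 18.8 = 12.7
Then compute the liquidity index:
LI = (w - PL) / PI
LI = (19.0 - 18.8) / 12.7
LI = 0.016


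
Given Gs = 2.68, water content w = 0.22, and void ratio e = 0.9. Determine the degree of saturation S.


Using S = Gs * w / e
S = 2.68 * 0.22 / 0.9
S = 0.6551


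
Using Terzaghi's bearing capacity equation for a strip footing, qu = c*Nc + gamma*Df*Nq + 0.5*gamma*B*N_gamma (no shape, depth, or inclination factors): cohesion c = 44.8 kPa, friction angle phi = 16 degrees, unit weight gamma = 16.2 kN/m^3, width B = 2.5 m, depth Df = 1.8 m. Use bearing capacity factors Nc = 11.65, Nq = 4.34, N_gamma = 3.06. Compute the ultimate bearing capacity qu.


Result: 710.44 kPa

Derivation:
Compute qu = c*Nc + gamma*Df*Nq + 0.5*gamma*B*N_gamma
Term 1: 44.8 * 11.65 = 521.92
Term 2: 16.2 * 1.8 * 4.34 = 126.5544
Term 3: 0.5 * 16.2 * 2.5 * 3.06 = 61.965
qu = 521.92 + 126.5544 + 61.965
qu = 710.44 kPa


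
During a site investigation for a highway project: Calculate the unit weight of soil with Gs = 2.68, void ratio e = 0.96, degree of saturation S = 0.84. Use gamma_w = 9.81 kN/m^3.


Using gamma = gamma_w * (Gs + S*e) / (1 + e)
Numerator: Gs + S*e = 2.68 + 0.84*0.96 = 3.4864
Denominator: 1 + e = 1 + 0.96 = 1.96
gamma = 9.81 * 3.4864 / 1.96
gamma = 17.45 kN/m^3


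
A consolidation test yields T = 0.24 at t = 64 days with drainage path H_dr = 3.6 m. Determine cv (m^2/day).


Using cv = T * H_dr^2 / t
H_dr^2 = 3.6^2 = 12.96
cv = 0.24 * 12.96 / 64
cv = 0.0486 m^2/day


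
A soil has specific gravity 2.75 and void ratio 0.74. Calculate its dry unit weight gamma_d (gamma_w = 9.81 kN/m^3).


Result: 15.504 kN/m^3

Derivation:
Using gamma_d = Gs * gamma_w / (1 + e)
gamma_d = 2.75 * 9.81 / (1 + 0.74)
gamma_d = 2.75 * 9.81 / 1.74
gamma_d = 15.504 kN/m^3


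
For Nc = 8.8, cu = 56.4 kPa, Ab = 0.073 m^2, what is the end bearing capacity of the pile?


Using Qb = Nc * cu * Ab
Qb = 8.8 * 56.4 * 0.073
Qb = 36.23 kN
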